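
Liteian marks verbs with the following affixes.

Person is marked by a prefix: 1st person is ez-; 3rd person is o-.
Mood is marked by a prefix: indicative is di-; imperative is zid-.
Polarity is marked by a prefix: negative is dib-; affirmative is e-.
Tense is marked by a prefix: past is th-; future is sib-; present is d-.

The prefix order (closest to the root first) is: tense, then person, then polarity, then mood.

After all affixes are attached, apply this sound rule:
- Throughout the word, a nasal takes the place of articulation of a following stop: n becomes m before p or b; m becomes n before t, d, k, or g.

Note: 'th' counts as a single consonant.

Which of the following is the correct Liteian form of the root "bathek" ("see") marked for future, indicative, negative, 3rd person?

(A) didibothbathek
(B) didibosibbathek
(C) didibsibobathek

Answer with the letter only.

B

Attach tense future sib- → sibbathek.
Attach person 3rd person o- → osibbathek.
Attach polarity negative dib- → dibosibbathek.
Attach mood indicative di- → didibosibbathek.
Nasal assimilation: no change.
So the correct form is didibosibbathek, option (B).
(C) didibsibobathek is wrong: it has the affixes in the wrong order.
(A) didibothbathek is wrong: it uses past instead of future for tense.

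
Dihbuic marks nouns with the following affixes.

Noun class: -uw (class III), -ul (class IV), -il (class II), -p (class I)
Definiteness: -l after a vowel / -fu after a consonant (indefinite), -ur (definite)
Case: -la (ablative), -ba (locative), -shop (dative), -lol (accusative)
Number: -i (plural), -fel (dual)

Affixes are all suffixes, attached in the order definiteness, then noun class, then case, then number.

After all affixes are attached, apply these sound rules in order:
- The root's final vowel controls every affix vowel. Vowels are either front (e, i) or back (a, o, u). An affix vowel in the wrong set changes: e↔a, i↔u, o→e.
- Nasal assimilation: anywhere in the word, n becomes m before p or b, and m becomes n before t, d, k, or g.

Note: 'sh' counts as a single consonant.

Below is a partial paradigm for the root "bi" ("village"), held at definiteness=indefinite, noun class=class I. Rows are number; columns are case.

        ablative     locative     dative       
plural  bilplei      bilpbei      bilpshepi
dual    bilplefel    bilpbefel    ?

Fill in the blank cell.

Attach definiteness indefinite -l (after vowel 'i') → bil.
Attach noun class class I -p → bilp.
Attach case dative -shop → bilpshop.
Attach number dual -fel → bilpshopfel.
Apply vowel harmony: bilpshopfel → bilpshepfel.
Nasal assimilation: no change.

bilpshepfel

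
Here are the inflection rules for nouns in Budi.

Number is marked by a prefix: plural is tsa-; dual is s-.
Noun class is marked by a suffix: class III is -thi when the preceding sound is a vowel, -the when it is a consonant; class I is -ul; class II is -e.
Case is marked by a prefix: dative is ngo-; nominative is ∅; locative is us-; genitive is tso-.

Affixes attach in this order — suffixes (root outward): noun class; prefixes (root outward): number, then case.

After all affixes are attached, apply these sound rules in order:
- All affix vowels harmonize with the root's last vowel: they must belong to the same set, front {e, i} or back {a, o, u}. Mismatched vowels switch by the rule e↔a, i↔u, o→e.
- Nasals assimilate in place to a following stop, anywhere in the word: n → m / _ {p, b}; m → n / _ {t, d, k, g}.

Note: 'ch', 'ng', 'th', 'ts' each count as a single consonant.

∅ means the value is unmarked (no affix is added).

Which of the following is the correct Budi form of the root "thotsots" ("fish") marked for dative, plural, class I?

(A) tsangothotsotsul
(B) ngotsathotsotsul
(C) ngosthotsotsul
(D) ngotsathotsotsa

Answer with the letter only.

Attach number plural tsa- → tsathotsots.
Attach noun class class I -ul → tsathotsotsul.
Attach case dative ngo- → ngotsathotsotsul.
Vowel harmony: no change.
Nasal assimilation: no change.
So the correct form is ngotsathotsotsul, option (B).
(C) ngosthotsotsul is wrong: it uses dual instead of plural for number.
(A) tsangothotsotsul is wrong: it has the affixes in the wrong order.
(D) ngotsathotsotsa is wrong: it uses class II instead of class I for noun class.

B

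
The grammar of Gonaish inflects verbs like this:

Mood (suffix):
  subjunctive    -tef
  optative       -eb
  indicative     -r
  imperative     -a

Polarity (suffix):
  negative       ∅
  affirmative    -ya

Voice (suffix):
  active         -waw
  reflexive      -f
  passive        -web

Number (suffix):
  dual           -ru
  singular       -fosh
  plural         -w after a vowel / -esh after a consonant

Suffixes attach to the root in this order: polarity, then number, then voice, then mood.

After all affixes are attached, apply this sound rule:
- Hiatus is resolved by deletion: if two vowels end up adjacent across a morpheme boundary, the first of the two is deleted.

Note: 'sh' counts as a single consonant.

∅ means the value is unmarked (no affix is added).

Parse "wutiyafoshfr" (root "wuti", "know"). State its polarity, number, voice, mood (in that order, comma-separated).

Segment: wuti-ya-fosh-f-r.
polarity: -ya → affirmative.
number: -fosh → singular.
voice: -f → reflexive.
mood: -r → indicative.

affirmative, singular, reflexive, indicative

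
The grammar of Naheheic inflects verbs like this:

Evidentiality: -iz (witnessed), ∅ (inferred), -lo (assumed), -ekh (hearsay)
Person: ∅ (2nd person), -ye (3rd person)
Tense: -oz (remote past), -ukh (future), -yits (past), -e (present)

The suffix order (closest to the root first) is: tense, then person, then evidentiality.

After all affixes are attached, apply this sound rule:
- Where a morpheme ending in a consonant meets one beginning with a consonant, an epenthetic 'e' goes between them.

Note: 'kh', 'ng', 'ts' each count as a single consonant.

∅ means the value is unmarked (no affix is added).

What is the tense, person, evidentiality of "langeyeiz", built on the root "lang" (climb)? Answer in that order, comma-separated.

present, 3rd person, witnessed

Segment: lang-e-ye-iz.
tense: -e → present.
person: -ye → 3rd person.
evidentiality: -iz → witnessed.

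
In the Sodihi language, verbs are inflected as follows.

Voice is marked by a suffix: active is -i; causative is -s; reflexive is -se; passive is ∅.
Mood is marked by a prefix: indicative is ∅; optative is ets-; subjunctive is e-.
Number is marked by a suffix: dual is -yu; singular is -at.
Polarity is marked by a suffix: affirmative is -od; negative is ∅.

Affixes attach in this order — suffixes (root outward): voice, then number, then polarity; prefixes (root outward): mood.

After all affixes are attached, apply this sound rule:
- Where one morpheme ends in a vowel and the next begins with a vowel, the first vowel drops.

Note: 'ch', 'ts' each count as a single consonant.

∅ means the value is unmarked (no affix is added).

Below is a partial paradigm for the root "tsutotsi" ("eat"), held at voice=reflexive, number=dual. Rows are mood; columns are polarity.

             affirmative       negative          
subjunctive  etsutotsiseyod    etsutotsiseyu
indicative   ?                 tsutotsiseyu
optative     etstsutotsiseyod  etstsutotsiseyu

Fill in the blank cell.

Attach voice reflexive -se → tsutotsise.
Attach number dual -yu → tsutotsiseyu.
mood = indicative: zero marking, form stays tsutotsiseyu.
Attach polarity affirmative -od → tsutotsiseyuod.
Apply vowel deletion: tsutotsiseyuod → tsutotsiseyod.

tsutotsiseyod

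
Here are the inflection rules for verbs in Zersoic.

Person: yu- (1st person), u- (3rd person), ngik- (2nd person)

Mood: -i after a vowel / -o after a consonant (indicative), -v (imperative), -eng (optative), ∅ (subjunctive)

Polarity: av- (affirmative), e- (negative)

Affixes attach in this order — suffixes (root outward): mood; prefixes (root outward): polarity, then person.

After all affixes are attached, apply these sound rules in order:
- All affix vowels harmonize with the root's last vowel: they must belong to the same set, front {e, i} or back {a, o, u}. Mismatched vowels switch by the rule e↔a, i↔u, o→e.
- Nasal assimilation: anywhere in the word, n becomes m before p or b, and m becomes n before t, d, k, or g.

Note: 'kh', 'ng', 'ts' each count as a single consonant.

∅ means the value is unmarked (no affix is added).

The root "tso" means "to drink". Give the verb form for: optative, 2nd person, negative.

Attach mood optative -eng → tsoeng.
Attach polarity negative e- → etsoeng.
Attach person 2nd person ngik- → ngiketsoeng.
Apply vowel harmony: ngiketsoeng → ngukatsoang.
Nasal assimilation: no change.

ngukatsoang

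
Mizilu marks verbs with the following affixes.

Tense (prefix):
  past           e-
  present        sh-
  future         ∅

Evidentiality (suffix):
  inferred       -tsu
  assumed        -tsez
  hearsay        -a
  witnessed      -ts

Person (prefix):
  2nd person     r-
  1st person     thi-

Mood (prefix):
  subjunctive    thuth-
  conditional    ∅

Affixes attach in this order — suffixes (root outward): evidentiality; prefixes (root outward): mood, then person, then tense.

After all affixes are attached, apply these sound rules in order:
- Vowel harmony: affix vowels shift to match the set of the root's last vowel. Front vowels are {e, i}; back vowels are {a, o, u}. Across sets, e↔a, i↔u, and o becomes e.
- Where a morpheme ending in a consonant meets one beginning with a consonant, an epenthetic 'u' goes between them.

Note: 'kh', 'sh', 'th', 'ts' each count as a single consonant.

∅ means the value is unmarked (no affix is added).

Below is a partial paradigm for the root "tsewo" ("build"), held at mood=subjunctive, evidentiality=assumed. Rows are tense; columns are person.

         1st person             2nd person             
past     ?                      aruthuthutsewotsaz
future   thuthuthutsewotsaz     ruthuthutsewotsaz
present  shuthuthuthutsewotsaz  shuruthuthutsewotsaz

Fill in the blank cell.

athuthuthutsewotsaz

Attach mood subjunctive thuth- → thuthtsewo.
Attach person 1st person thi- → thithuthtsewo.
Attach tense past e- → ethithuthtsewo.
Attach evidentiality assumed -tsez → ethithuthtsewotsez.
Apply vowel harmony: ethithuthtsewotsez → athuthuthtsewotsaz.
Apply epenthesis: athuthuthtsewotsaz → athuthuthutsewotsaz.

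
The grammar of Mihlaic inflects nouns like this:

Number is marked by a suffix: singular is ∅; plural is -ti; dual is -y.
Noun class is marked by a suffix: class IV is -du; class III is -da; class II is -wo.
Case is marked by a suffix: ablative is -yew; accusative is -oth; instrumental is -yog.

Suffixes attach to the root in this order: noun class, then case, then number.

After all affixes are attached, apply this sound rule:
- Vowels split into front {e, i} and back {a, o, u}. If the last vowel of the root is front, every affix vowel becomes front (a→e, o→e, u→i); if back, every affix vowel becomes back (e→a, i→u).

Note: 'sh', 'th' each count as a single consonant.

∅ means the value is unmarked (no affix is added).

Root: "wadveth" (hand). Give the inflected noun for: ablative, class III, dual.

wadvethdeyewy

Attach noun class class III -da → wadvethda.
Attach case ablative -yew → wadvethdayew.
Attach number dual -y → wadvethdayewy.
Apply vowel harmony: wadvethdayewy → wadvethdeyewy.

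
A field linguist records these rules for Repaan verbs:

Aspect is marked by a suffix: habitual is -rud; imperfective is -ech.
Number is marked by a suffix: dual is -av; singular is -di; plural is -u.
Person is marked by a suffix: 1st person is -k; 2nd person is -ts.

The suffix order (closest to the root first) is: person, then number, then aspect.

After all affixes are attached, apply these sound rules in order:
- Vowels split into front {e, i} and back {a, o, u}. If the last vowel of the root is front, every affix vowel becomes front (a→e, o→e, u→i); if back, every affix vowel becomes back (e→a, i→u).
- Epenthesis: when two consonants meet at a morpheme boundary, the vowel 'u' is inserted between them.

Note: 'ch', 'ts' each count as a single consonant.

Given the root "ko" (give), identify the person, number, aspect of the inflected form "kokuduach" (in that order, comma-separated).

1st person, singular, imperfective

Segment: ko-k-di-ech.
person: -k → 1st person.
number: -di → singular.
aspect: -ech → imperfective.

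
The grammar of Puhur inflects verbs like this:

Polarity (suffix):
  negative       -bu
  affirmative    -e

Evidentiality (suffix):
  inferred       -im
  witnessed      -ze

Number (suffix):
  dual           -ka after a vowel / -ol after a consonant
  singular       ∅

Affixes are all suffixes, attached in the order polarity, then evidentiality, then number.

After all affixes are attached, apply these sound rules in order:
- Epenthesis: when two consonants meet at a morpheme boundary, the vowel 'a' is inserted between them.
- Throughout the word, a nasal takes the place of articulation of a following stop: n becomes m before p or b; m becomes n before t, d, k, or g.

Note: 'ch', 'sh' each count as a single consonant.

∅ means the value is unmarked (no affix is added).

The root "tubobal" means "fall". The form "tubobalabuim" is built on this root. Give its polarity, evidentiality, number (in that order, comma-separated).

Segment: tubobal-bu-im.
polarity: -bu → negative.
evidentiality: -im → inferred.
number: ∅ → singular.

negative, inferred, singular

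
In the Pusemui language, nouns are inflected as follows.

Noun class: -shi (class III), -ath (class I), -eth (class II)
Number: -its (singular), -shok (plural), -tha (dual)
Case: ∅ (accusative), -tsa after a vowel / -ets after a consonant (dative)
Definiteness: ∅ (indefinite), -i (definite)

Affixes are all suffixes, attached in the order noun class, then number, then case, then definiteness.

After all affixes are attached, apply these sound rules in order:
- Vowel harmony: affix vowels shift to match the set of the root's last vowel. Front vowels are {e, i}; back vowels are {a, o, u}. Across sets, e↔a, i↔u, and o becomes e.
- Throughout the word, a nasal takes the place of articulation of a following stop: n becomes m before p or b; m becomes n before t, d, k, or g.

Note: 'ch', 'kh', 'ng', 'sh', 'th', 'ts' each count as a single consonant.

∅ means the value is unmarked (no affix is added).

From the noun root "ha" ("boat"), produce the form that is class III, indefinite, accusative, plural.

Attach noun class class III -shi → hashi.
Attach number plural -shok → hashishok.
case = accusative: zero marking, form stays hashishok.
definiteness = indefinite: zero marking, form stays hashishok.
Apply vowel harmony: hashishok → hashushok.
Nasal assimilation: no change.

hashushok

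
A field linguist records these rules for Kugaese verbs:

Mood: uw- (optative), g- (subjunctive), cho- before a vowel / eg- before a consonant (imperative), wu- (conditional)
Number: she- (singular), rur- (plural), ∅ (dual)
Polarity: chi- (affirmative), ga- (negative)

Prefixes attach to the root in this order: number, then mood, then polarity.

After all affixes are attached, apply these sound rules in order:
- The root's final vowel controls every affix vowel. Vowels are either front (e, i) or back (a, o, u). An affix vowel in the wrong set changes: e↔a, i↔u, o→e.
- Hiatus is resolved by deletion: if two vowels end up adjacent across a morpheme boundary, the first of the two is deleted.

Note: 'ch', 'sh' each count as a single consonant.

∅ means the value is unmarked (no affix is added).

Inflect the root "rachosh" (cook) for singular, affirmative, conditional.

chuwusharachosh

Attach number singular she- → sherachosh.
Attach mood conditional wu- → wusherachosh.
Attach polarity affirmative chi- → chiwusherachosh.
Apply vowel harmony: chiwusherachosh → chuwusharachosh.
Vowel deletion: no change.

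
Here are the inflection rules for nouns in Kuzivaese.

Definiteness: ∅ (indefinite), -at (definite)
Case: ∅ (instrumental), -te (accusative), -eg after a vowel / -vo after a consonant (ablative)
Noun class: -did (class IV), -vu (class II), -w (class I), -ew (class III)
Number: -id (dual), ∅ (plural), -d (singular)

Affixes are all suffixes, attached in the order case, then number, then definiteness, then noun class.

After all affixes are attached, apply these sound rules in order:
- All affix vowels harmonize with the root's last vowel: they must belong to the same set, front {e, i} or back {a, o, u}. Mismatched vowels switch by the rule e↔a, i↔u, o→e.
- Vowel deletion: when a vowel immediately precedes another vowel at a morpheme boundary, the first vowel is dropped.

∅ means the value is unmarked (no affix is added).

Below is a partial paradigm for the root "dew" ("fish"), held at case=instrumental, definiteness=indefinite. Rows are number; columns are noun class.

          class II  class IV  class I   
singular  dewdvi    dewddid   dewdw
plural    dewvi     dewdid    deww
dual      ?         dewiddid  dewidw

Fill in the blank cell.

dewidvi

case = instrumental: zero marking, form stays dew.
Attach number dual -id → dewid.
definiteness = indefinite: zero marking, form stays dewid.
Attach noun class class II -vu → dewidvu.
Apply vowel harmony: dewidvu → dewidvi.
Vowel deletion: no change.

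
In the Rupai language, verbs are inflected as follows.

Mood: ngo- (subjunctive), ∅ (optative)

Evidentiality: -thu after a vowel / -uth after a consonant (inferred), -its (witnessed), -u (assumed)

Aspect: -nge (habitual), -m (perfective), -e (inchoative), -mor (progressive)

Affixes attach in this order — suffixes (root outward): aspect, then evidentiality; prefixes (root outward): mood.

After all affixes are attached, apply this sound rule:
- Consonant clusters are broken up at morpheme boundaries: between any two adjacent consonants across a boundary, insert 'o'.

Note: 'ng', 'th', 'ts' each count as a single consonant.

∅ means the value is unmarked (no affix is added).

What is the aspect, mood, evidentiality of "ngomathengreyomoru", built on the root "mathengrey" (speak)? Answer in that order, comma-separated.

Segment: ngo-mathengrey-mor-u.
aspect: -mor → progressive.
mood: ngo- → subjunctive.
evidentiality: -u → assumed.

progressive, subjunctive, assumed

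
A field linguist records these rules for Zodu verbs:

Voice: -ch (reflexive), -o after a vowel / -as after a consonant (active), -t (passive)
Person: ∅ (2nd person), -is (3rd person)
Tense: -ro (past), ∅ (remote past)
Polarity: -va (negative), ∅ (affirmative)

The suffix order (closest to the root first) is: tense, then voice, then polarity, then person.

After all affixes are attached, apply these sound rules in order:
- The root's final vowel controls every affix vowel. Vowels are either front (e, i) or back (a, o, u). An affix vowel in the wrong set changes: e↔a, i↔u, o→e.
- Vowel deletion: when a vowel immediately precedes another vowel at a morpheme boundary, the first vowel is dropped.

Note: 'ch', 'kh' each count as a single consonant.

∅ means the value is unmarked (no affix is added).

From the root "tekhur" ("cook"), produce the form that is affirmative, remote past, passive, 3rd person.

tense = remote past: zero marking, form stays tekhur.
Attach voice passive -t → tekhurt.
polarity = affirmative: zero marking, form stays tekhurt.
Attach person 3rd person -is → tekhurtis.
Apply vowel harmony: tekhurtis → tekhurtus.
Vowel deletion: no change.

tekhurtus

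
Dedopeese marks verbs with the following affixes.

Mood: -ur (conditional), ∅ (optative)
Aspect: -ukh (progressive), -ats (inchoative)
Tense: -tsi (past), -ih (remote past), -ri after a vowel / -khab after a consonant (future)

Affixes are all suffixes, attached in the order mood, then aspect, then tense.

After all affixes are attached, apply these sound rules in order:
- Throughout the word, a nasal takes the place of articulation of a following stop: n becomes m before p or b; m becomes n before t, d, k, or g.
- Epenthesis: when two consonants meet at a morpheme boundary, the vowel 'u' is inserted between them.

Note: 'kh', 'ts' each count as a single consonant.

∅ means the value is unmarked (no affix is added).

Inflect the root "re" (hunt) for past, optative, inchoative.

mood = optative: zero marking, form stays re.
Attach aspect inchoative -ats → reats.
Attach tense past -tsi → reatstsi.
Nasal assimilation: no change.
Apply epenthesis: reatstsi → reatsutsi.

reatsutsi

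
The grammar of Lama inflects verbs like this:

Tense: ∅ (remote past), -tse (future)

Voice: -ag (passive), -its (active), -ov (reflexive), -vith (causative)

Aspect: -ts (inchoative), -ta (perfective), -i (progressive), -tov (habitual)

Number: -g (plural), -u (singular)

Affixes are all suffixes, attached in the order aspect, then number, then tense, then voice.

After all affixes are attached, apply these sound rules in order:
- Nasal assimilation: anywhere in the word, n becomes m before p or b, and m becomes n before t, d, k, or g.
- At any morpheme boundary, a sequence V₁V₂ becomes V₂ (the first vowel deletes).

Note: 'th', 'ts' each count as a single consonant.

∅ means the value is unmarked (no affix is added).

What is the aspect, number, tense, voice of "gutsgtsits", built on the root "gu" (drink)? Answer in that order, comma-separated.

inchoative, plural, future, active

Segment: gu-ts-g-tse-its.
aspect: -ts → inchoative.
number: -g → plural.
tense: -tse → future.
voice: -its → active.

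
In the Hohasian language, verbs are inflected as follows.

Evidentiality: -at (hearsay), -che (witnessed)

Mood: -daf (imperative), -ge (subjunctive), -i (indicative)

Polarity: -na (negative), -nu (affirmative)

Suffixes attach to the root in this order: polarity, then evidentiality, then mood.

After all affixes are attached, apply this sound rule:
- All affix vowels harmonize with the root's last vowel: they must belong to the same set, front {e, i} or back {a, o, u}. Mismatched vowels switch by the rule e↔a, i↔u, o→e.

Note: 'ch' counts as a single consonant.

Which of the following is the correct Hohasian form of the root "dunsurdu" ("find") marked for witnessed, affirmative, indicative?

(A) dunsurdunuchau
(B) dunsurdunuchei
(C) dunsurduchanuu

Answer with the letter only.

Attach polarity affirmative -nu → dunsurdunu.
Attach evidentiality witnessed -che → dunsurdunuche.
Attach mood indicative -i → dunsurdunuchei.
Apply vowel harmony: dunsurdunuchei → dunsurdunuchau.
So the correct form is dunsurdunuchau, option (A).
(C) dunsurduchanuu is wrong: it has the affixes in the wrong order.
(B) dunsurdunuchei is wrong: it fails to apply the sound rule(s).

A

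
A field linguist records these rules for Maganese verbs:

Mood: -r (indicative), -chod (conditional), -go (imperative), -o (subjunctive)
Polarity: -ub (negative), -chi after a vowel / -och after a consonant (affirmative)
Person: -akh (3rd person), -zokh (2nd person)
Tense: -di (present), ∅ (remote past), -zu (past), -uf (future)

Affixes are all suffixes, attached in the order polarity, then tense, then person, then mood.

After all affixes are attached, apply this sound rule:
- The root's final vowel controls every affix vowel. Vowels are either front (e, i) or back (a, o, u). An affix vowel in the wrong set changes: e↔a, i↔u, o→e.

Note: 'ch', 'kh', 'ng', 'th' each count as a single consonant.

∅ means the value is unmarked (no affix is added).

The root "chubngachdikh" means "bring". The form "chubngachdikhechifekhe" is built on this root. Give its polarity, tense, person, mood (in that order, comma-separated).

affirmative, future, 3rd person, subjunctive

Segment: chubngachdikh-och-uf-akh-o.
polarity: -chi/och → affirmative.
tense: -uf → future.
person: -akh → 3rd person.
mood: -o → subjunctive.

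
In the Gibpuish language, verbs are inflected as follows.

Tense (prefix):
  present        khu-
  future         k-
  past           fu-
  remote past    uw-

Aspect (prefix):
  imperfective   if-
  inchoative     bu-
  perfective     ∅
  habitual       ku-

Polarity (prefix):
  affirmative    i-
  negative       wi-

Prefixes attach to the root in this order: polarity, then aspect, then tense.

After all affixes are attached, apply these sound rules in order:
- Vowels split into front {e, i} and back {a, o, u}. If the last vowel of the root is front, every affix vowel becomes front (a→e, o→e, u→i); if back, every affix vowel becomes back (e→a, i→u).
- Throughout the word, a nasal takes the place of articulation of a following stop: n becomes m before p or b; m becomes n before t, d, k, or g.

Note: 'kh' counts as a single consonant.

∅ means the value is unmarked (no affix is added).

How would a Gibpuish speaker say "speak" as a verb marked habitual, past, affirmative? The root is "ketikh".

Attach polarity affirmative i- → iketikh.
Attach aspect habitual ku- → kuiketikh.
Attach tense past fu- → fukuiketikh.
Apply vowel harmony: fukuiketikh → fikiiketikh.
Nasal assimilation: no change.

fikiiketikh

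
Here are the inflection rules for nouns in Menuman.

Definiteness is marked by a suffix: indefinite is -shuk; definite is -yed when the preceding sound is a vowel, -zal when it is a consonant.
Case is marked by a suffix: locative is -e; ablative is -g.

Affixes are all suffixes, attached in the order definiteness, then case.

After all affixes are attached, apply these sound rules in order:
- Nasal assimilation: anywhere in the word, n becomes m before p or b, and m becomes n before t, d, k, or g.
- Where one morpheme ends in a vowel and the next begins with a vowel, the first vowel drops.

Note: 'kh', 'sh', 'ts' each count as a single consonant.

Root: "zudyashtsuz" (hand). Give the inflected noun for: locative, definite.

Attach definiteness definite -zal (after consonant 'z') → zudyashtsuzzal.
Attach case locative -e → zudyashtsuzzale.
Nasal assimilation: no change.
Vowel deletion: no change.

zudyashtsuzzale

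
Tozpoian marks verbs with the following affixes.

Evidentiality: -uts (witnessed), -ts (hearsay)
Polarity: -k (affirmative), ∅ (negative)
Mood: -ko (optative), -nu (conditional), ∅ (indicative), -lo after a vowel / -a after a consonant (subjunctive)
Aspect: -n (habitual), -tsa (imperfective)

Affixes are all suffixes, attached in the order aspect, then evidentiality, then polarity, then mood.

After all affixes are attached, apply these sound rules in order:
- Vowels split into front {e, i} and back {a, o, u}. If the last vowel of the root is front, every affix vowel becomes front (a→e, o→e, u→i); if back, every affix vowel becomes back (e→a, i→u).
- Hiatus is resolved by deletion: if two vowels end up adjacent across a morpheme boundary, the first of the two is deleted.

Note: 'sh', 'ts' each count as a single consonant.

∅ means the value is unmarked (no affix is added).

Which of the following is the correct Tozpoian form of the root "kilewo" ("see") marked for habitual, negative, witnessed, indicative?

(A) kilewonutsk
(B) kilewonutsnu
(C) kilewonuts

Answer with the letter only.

Attach aspect habitual -n → kilewon.
Attach evidentiality witnessed -uts → kilewonuts.
polarity = negative: zero marking, form stays kilewonuts.
mood = indicative: zero marking, form stays kilewonuts.
Vowel harmony: no change.
Vowel deletion: no change.
So the correct form is kilewonuts, option (C).
(B) kilewonutsnu is wrong: it uses conditional instead of indicative for mood.
(A) kilewonutsk is wrong: it uses affirmative instead of negative for polarity.

C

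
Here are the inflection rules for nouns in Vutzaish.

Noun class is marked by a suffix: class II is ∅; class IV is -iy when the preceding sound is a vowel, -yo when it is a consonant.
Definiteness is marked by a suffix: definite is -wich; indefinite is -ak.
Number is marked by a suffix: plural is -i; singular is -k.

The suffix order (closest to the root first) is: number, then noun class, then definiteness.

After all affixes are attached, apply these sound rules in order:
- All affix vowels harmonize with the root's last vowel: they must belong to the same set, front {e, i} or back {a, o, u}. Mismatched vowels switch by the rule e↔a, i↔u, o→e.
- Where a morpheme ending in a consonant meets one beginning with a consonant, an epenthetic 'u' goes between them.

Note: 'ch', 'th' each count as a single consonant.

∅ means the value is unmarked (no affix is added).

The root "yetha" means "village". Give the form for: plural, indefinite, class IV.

Attach number plural -i → yethai.
Attach noun class class IV -iy (after vowel 'i') → yethaiiy.
Attach definiteness indefinite -ak → yethaiiyak.
Apply vowel harmony: yethaiiyak → yethauuyak.
Epenthesis: no change.

yethauuyak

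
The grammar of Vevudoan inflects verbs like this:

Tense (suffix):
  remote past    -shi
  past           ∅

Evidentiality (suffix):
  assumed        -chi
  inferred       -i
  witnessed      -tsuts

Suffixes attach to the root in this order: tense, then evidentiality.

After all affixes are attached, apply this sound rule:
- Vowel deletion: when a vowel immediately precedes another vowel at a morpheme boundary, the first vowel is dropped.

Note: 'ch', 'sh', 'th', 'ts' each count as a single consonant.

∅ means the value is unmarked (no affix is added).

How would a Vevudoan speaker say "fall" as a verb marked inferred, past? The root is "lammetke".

tense = past: zero marking, form stays lammetke.
Attach evidentiality inferred -i → lammetkei.
Apply vowel deletion: lammetkei → lammetki.

lammetki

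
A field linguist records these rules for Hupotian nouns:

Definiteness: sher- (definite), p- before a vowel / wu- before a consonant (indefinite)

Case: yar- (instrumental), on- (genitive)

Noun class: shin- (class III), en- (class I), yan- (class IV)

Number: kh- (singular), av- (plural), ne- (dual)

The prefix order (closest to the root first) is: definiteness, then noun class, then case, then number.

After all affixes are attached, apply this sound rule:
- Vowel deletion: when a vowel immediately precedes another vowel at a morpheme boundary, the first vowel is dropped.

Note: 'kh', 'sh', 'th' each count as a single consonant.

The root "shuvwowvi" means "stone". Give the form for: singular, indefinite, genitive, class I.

Attach definiteness indefinite wu- (before consonant 'sh') → wushuvwowvi.
Attach noun class class I en- → enwushuvwowvi.
Attach case genitive on- → onenwushuvwowvi.
Attach number singular kh- → khonenwushuvwowvi.
Vowel deletion: no change.

khonenwushuvwowvi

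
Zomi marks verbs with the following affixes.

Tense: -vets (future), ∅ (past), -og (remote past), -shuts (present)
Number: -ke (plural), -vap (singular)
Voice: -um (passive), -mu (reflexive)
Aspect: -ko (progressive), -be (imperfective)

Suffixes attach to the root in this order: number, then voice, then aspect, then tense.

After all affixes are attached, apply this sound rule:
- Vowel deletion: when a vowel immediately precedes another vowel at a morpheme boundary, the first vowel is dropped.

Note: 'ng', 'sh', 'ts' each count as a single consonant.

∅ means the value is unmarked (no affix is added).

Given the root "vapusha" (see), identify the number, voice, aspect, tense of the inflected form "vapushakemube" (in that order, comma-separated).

plural, reflexive, imperfective, past

Segment: vapusha-ke-mu-be.
number: -ke → plural.
voice: -mu → reflexive.
aspect: -be → imperfective.
tense: ∅ → past.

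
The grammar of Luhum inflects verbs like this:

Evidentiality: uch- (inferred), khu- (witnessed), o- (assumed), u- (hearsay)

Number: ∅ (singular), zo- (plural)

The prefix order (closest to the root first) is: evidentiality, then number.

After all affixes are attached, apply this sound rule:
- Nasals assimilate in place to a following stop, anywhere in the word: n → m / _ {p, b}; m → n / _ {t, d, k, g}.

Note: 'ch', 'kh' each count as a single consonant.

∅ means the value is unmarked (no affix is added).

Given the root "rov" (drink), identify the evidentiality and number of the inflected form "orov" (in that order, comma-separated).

Segment: o-rov.
evidentiality: o- → assumed.
number: ∅ → singular.

assumed, singular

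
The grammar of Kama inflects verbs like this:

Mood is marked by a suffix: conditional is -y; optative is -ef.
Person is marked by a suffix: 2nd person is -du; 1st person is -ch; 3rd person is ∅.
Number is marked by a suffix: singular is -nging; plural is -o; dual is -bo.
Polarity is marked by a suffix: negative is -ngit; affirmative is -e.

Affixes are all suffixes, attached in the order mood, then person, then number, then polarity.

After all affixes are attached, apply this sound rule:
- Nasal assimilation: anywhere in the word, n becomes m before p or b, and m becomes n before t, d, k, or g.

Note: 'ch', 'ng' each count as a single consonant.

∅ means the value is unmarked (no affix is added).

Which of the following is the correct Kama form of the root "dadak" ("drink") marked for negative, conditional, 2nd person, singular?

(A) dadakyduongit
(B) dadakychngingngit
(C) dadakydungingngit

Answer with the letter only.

C

Attach mood conditional -y → dadaky.
Attach person 2nd person -du → dadakydu.
Attach number singular -nging → dadakydunging.
Attach polarity negative -ngit → dadakydungingngit.
Nasal assimilation: no change.
So the correct form is dadakydungingngit, option (C).
(B) dadakychngingngit is wrong: it uses 1st person instead of 2nd person for person.
(A) dadakyduongit is wrong: it uses plural instead of singular for number.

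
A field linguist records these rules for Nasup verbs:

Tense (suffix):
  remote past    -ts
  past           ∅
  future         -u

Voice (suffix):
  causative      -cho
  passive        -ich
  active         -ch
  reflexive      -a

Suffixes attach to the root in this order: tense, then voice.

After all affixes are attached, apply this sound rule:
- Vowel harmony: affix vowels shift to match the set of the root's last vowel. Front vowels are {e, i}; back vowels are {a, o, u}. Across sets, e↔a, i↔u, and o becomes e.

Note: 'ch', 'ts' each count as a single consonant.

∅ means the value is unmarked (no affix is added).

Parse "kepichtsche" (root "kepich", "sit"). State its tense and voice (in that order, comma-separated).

remote past, causative

Segment: kepich-ts-cho.
tense: -ts → remote past.
voice: -cho → causative.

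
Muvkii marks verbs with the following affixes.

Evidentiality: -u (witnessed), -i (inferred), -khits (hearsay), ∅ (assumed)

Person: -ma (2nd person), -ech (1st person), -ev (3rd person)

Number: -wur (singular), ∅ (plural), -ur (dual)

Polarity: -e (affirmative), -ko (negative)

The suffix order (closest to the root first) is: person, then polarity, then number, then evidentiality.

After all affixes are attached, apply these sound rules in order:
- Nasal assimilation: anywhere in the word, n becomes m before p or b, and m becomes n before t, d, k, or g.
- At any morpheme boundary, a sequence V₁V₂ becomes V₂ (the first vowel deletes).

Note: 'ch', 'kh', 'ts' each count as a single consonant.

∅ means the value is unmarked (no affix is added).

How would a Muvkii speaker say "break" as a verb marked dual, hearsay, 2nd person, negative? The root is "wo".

womakurkhits

Attach person 2nd person -ma → woma.
Attach polarity negative -ko → womako.
Attach number dual -ur → womakour.
Attach evidentiality hearsay -khits → womakourkhits.
Nasal assimilation: no change.
Apply vowel deletion: womakourkhits → womakurkhits.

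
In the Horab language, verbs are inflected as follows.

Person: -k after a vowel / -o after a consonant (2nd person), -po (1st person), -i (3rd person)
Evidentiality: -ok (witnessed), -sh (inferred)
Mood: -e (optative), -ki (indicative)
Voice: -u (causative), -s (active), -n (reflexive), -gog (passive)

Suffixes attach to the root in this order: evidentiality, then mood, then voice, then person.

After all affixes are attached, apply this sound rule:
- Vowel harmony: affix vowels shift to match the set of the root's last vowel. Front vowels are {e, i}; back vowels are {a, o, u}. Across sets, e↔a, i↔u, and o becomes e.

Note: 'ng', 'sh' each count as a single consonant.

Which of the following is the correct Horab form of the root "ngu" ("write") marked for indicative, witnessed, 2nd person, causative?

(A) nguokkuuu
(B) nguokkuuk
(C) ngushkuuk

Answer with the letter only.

Attach evidentiality witnessed -ok → nguok.
Attach mood indicative -ki → nguokki.
Attach voice causative -u → nguokkiu.
Attach person 2nd person -k (after vowel 'u') → nguokkiuk.
Apply vowel harmony: nguokkiuk → nguokkuuk.
So the correct form is nguokkuuk, option (B).
(C) ngushkuuk is wrong: it uses inferred instead of witnessed for evidentiality.
(A) nguokkuuu is wrong: it uses 3rd person instead of 2nd person for person.

B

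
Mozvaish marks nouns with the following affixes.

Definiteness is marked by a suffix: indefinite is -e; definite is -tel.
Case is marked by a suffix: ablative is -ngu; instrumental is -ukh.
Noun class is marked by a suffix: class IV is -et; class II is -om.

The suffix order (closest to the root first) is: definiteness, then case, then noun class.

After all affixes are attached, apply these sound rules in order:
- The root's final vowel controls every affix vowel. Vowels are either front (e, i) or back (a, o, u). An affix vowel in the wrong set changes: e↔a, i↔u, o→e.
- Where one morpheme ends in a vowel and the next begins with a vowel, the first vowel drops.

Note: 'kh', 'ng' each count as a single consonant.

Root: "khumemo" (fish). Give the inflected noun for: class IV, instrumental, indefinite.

khumemukhat

Attach definiteness indefinite -e → khumemoe.
Attach case instrumental -ukh → khumemoeukh.
Attach noun class class IV -et → khumemoeukhet.
Apply vowel harmony: khumemoeukhet → khumemoaukhat.
Apply vowel deletion: khumemoaukhat → khumemukhat.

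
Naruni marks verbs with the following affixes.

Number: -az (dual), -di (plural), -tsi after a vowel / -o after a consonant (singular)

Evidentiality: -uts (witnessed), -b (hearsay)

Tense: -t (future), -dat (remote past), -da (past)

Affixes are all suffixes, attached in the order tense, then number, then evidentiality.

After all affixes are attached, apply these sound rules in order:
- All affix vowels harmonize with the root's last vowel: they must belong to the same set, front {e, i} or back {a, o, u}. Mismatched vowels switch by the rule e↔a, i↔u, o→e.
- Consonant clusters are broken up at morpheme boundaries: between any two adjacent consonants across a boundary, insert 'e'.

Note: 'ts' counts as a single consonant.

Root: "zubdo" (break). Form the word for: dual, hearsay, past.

Attach tense past -da → zubdoda.
Attach number dual -az → zubdodaaz.
Attach evidentiality hearsay -b → zubdodaazb.
Vowel harmony: no change.
Apply epenthesis: zubdodaazb → zubdodaazeb.

zubdodaazeb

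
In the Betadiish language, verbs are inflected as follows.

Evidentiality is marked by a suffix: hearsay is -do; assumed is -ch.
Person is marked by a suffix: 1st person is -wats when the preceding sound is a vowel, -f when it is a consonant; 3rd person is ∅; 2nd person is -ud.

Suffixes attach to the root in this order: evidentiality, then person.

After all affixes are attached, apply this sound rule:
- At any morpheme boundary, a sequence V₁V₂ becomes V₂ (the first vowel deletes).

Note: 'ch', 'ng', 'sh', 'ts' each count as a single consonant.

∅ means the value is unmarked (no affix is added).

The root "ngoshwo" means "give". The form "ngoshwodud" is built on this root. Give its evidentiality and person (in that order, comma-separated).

hearsay, 2nd person

Segment: ngoshwo-do-ud.
evidentiality: -do → hearsay.
person: -ud → 2nd person.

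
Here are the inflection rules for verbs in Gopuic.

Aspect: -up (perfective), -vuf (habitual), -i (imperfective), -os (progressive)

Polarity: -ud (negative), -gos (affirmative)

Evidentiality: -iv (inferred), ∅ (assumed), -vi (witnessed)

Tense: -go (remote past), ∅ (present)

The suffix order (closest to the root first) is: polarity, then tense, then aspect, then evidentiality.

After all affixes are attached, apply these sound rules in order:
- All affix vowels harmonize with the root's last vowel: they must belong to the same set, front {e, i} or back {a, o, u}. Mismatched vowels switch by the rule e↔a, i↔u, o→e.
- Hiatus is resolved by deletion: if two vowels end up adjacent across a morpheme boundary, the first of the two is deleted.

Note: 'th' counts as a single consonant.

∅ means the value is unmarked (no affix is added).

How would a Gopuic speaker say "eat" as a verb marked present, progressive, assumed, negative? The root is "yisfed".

Attach polarity negative -ud → yisfedud.
tense = present: zero marking, form stays yisfedud.
Attach aspect progressive -os → yisfedudos.
evidentiality = assumed: zero marking, form stays yisfedudos.
Apply vowel harmony: yisfedudos → yisfedides.
Vowel deletion: no change.

yisfedides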